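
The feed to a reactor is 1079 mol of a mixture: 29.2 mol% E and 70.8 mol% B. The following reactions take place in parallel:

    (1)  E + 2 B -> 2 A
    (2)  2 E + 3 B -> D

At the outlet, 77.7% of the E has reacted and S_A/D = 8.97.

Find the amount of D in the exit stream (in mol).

37.7 mol

Conversion of E: E consumed = 0.777 × 315.1 = 244.8 mol = 1ξ₁ + 2ξ₂.
Selectivity: 2ξ₁ / (1ξ₂) = 8.97 → ξ₁ = 4.485 ξ₂.
Substitute: (1·4.485 + 2) ξ₂ = 244.8 → ξ₂ = 37.75 mol, ξ₁ = 169.3 mol.
Outlet amounts (n = n₀ + Σ ν·ξ):
  E: 315.1 − 1(169.3) − 2(37.75) = 70.26
  B: 763.9 − 2(169.3) − 3(37.75) = 312.1
  A: 0 + 2(169.3) = 338.6
  D: 0 + 1(37.75) = 37.75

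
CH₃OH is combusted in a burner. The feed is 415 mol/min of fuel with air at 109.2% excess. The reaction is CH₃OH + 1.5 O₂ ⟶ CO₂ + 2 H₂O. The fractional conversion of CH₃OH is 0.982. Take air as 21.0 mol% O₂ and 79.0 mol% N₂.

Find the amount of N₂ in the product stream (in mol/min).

4900 mol/min

Stoichiometric O₂ = 1.5 × 415 = 622.5 mol/min; O₂ fed = 622.5 × 2.092 = 1302 mol/min.
N₂ fed = 1302 × 79/21 = 4899 mol/min.
Fuel reacted = 0.982 × 415 → ξ = 407.5 mol/min.
Outlet (n = n₀ + ν ξ):
  CH₃OH: 415 − 1(407.5) = 7.47
  O₂: 1302 − 1.5(407.5) = 691
  N₂: 4899 (inert)
  CO₂: 0 + 1(407.5) = 407.5
  H₂O: 0 + 2(407.5) = 815.1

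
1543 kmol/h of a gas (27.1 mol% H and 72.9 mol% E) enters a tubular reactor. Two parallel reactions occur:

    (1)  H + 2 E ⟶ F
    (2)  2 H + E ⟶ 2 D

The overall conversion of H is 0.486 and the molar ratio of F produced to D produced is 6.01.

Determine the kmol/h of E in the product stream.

Conversion of H: H consumed = 0.486 × 418.2 = 203.2 kmol/h = 1ξ₁ + 2ξ₂.
Selectivity: 1ξ₁ / (2ξ₂) = 6.01 → ξ₁ = 12.02 ξ₂.
Substitute: (1·12.02 + 2) ξ₂ = 203.2 → ξ₂ = 14.5 kmol/h, ξ₁ = 174.2 kmol/h.
Outlet amounts (n = n₀ + Σ ν·ξ):
  H: 418.2 − 1(174.2) − 2(14.5) = 214.9
  E: 1125 − 2(174.2) − 1(14.5) = 761.9
  F: 0 + 1(174.2) = 174.2
  D: 0 + 2(14.5) = 28.99

762 kmol/h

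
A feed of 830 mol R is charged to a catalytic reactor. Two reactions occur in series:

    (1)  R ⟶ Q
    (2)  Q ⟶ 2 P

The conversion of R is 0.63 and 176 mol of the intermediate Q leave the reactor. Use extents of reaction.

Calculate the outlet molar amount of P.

Conversion of R: R consumed = 1ξ₁ = 0.63 × 830 → ξ₁ = 522.9 mol.
Q balance: n_Q = 0 + 1ξ₁ − 1ξ₂ = 176 → ξ₂ = (1·522.9 − 176)/1 = 346.9 mol.
Outlet amounts (n = n₀ + Σ ν·ξ):
  R: 830 − 1(522.9) = 307.1
  Q: 0 + 1(522.9) − 1(346.9) = 176
  P: 0 + 2(346.9) = 693.8

694 mol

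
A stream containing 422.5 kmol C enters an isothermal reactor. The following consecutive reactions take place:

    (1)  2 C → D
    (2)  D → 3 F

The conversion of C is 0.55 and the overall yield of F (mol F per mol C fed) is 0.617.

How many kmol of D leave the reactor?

29.3 kmol

Conversion of C: C consumed = 2ξ₁ = 0.55 × 422.5 → ξ₁ = 116.2 kmol.
Yield of F: 3ξ₂ / 422.5 = 0.617 → ξ₂ = 86.89 kmol.
Outlet amounts (n = n₀ + Σ ν·ξ):
  C: 422.5 − 2(116.2) = 190.1
  D: 0 + 1(116.2) − 1(86.89) = 29.29
  F: 0 + 3(86.89) = 260.7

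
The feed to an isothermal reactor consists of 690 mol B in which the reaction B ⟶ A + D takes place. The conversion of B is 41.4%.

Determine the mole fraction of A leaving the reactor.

B reacted = 0.414 × 690 = 285.7 mol; ν_B = −1, so ξ = 285.7/1 = 285.7 mol.
Outlet amounts (n = n₀ + ν ξ):
  B: 690 − 1(285.7) = 404.3
  A: 0 + 1(285.7) = 285.7
  D: 0 + 1(285.7) = 285.7
Total out = 975.7 mol; y_A = 285.7 / 975.7 = 0.2928.

0.293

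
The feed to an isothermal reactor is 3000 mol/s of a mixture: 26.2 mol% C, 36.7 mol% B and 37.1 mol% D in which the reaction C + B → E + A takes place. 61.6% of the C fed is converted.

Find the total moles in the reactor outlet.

C reacted = 0.616 × 786 = 484.2 mol/s; ν_C = −1, so ξ = 484.2/1 = 484.2 mol/s.
Outlet amounts (n = n₀ + ν ξ):
  C: 786 − 1(484.2) = 301.8
  B: 1101 − 1(484.2) = 616.8
  E: 0 + 1(484.2) = 484.2
  A: 0 + 1(484.2) = 484.2
  D: 1113 (inert)
Total out = 301.8 + 616.8 + 484.2 + 484.2 + 1113 = 3000 mol/s.

3000 mol/s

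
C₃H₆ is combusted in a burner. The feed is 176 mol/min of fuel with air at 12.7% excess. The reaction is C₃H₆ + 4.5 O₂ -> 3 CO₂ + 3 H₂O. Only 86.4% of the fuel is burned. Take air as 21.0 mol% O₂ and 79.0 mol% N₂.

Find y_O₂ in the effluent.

Stoichiometric O₂ = 4.5 × 176 = 792 mol/min; O₂ fed = 792 × 1.127 = 892.6 mol/min.
N₂ fed = 892.6 × 79/21 = 3358 mol/min.
Fuel reacted = 0.864 × 176 → ξ = 152.1 mol/min.
Outlet (n = n₀ + ν ξ):
  C₃H₆: 176 − 1(152.1) = 23.94
  O₂: 892.6 − 4.5(152.1) = 208.3
  N₂: 3358 (inert)
  CO₂: 0 + 3(152.1) = 456.2
  H₂O: 0 + 3(152.1) = 456.2
Total out = 4502 mol/min; y_O₂ = 208.3 / 4502 = 0.04626.

0.0463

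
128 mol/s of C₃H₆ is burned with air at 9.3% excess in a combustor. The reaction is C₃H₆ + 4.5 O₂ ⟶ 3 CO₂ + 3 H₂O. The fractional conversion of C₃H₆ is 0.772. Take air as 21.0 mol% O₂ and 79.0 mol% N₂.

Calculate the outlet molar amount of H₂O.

296 mol/s

Stoichiometric O₂ = 4.5 × 128 = 576 mol/s; O₂ fed = 576 × 1.093 = 629.6 mol/s.
N₂ fed = 629.6 × 79/21 = 2368 mol/s.
Fuel reacted = 0.772 × 128 → ξ = 98.82 mol/s.
Outlet (n = n₀ + ν ξ):
  C₃H₆: 128 − 1(98.82) = 29.18
  O₂: 629.6 − 4.5(98.82) = 184.9
  N₂: 2368 (inert)
  CO₂: 0 + 3(98.82) = 296.4
  H₂O: 0 + 3(98.82) = 296.4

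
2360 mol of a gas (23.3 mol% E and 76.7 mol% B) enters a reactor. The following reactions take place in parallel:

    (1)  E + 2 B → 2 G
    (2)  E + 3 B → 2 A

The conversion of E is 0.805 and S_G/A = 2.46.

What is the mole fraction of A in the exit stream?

0.143

Conversion of E: E consumed = 0.805 × 549.9 = 442.7 mol = 1ξ₁ + 1ξ₂.
Selectivity: 2ξ₁ / (2ξ₂) = 2.46 → ξ₁ = 2.46 ξ₂.
Substitute: (1·2.46 + 1) ξ₂ = 442.7 → ξ₂ = 127.9 mol, ξ₁ = 314.7 mol.
Outlet amounts (n = n₀ + Σ ν·ξ):
  E: 549.9 − 1(314.7) − 1(127.9) = 107.2
  B: 1810 − 2(314.7) − 3(127.9) = 796.9
  G: 0 + 2(314.7) = 629.4
  A: 0 + 2(127.9) = 255.9
Total out = 1789 mol; y_A = 255.9 / 1789 = 0.143.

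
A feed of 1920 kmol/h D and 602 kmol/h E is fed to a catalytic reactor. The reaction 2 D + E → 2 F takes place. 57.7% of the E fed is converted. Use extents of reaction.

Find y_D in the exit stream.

E reacted = 0.577 × 602 = 347.4 kmol/h; ν_E = −1, so ξ = 347.4/1 = 347.4 kmol/h.
Outlet amounts (n = n₀ + ν ξ):
  D: 1920 − 2(347.4) = 1225
  E: 602 − 1(347.4) = 254.6
  F: 0 + 2(347.4) = 694.7
Total out = 2175 kmol/h; y_D = 1225 / 2175 = 0.5634.

0.563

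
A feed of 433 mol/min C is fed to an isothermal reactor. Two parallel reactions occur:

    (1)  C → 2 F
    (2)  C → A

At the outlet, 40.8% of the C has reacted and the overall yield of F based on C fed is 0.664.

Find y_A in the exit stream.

Yield of F: 2ξ₁ / 433 = 0.664 → ξ₁ = 143.8 mol/min.
Conversion of C: 1ξ₁ + 1ξ₂ = 0.408 × 433 = 176.7 → ξ₂ = 32.91 mol/min.
Outlet amounts (n = n₀ + Σ ν·ξ):
  C: 433 − 1(143.8) − 1(32.91) = 256.3
  F: 0 + 2(143.8) = 287.5
  A: 0 + 1(32.91) = 32.91
Total out = 576.8 mol/min; y_A = 32.91 / 576.8 = 0.05706.

0.0571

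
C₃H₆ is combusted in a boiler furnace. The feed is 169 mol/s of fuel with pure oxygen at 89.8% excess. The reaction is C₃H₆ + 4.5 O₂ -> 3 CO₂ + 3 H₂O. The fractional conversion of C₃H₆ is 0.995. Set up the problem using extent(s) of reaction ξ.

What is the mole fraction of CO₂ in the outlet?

Stoichiometric O₂ = 4.5 × 169 = 760.5 mol/s; O₂ fed = 760.5 × 1.898 = 1443 mol/s.
Fuel reacted = 0.995 × 169 → ξ = 168.2 mol/s.
Outlet (n = n₀ + ν ξ):
  C₃H₆: 169 − 1(168.2) = 0.845
  O₂: 1443 − 4.5(168.2) = 686.7
  CO₂: 0 + 3(168.2) = 504.5
  H₂O: 0 + 3(168.2) = 504.5
Total out = 1697 mol/s; y_CO₂ = 504.5 / 1697 = 0.2974.

0.297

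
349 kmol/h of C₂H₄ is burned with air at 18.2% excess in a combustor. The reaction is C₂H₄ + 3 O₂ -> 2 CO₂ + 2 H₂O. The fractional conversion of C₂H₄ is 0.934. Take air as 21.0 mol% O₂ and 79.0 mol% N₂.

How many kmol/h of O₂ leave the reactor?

Stoichiometric O₂ = 3 × 349 = 1047 kmol/h; O₂ fed = 1047 × 1.182 = 1238 kmol/h.
N₂ fed = 1238 × 79/21 = 4656 kmol/h.
Fuel reacted = 0.934 × 349 → ξ = 326 kmol/h.
Outlet (n = n₀ + ν ξ):
  C₂H₄: 349 − 1(326) = 23.03
  O₂: 1238 − 3(326) = 259.7
  N₂: 4656 (inert)
  CO₂: 0 + 2(326) = 651.9
  H₂O: 0 + 2(326) = 651.9

260 kmol/h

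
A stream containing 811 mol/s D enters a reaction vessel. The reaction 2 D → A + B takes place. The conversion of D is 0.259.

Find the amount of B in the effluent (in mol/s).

D reacted = 0.259 × 811 = 210 mol/s; ν_D = −2, so ξ = 210/2 = 105 mol/s.
Outlet amounts (n = n₀ + ν ξ):
  D: 811 − 2(105) = 601
  A: 0 + 1(105) = 105
  B: 0 + 1(105) = 105

105 mol/s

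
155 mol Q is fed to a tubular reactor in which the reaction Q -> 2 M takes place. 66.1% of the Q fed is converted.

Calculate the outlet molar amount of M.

205 mol

Q reacted = 0.661 × 155 = 102.5 mol; ν_Q = −1, so ξ = 102.5/1 = 102.5 mol.
Outlet amounts (n = n₀ + ν ξ):
  Q: 155 − 1(102.5) = 52.55
  M: 0 + 2(102.5) = 204.9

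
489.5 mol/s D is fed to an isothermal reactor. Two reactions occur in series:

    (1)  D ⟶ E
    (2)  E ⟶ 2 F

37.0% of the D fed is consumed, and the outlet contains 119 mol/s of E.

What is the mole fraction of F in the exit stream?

Conversion of D: D consumed = 1ξ₁ = 0.37 × 489.5 → ξ₁ = 181.1 mol/s.
E balance: n_E = 0 + 1ξ₁ − 1ξ₂ = 119 → ξ₂ = (1·181.1 − 119)/1 = 62.12 mol/s.
Outlet amounts (n = n₀ + Σ ν·ξ):
  D: 489.5 − 1(181.1) = 308.4
  E: 0 + 1(181.1) − 1(62.12) = 119
  F: 0 + 2(62.12) = 124.2
Total out = 551.6 mol/s; y_F = 124.2 / 551.6 = 0.2252.

0.225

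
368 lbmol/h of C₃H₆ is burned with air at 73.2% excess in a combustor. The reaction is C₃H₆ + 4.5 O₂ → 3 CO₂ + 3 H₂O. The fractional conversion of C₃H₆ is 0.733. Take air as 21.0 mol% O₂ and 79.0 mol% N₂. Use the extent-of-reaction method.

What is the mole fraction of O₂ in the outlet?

Stoichiometric O₂ = 4.5 × 368 = 1656 lbmol/h; O₂ fed = 1656 × 1.732 = 2868 lbmol/h.
N₂ fed = 2868 × 79/21 = 10790 lbmol/h.
Fuel reacted = 0.733 × 368 → ξ = 269.7 lbmol/h.
Outlet (n = n₀ + ν ξ):
  C₃H₆: 368 − 1(269.7) = 98.26
  O₂: 2868 − 4.5(269.7) = 1654
  N₂: 10790 (inert)
  CO₂: 0 + 3(269.7) = 809.2
  H₂O: 0 + 3(269.7) = 809.2
Total out = 14160 lbmol/h; y_O₂ = 1654 / 14160 = 0.1168.

0.117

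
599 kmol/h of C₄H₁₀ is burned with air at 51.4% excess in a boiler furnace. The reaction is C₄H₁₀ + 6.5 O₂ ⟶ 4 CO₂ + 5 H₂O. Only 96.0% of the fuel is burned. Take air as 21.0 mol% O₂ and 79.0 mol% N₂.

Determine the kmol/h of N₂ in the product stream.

22200 kmol/h

Stoichiometric O₂ = 6.5 × 599 = 3894 kmol/h; O₂ fed = 3894 × 1.514 = 5895 kmol/h.
N₂ fed = 5895 × 79/21 = 22180 kmol/h.
Fuel reacted = 0.96 × 599 → ξ = 575 kmol/h.
Outlet (n = n₀ + ν ξ):
  C₄H₁₀: 599 − 1(575) = 23.96
  O₂: 5895 − 6.5(575) = 2157
  N₂: 22180 (inert)
  CO₂: 0 + 4(575) = 2300
  H₂O: 0 + 5(575) = 2875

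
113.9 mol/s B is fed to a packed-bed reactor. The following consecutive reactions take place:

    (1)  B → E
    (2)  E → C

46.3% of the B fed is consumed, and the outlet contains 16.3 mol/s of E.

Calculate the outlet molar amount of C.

36.4 mol/s

Conversion of B: B consumed = 1ξ₁ = 0.463 × 113.9 → ξ₁ = 52.74 mol/s.
E balance: n_E = 0 + 1ξ₁ − 1ξ₂ = 16.3 → ξ₂ = (1·52.74 − 16.3)/1 = 36.44 mol/s.
Outlet amounts (n = n₀ + Σ ν·ξ):
  B: 113.9 − 1(52.74) = 61.16
  E: 0 + 1(52.74) − 1(36.44) = 16.3
  C: 0 + 1(36.44) = 36.44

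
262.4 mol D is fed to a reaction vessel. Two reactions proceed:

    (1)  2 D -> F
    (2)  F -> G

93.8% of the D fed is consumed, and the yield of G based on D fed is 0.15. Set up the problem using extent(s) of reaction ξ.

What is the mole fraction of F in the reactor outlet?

0.601

Conversion of D: D consumed = 2ξ₁ = 0.938 × 262.4 → ξ₁ = 123.1 mol.
Yield of G: 1ξ₂ / 262.4 = 0.15 → ξ₂ = 39.36 mol.
Outlet amounts (n = n₀ + Σ ν·ξ):
  D: 262.4 − 2(123.1) = 16.27
  F: 0 + 1(123.1) − 1(39.36) = 83.71
  G: 0 + 1(39.36) = 39.36
Total out = 139.3 mol; y_F = 83.71 / 139.3 = 0.6008.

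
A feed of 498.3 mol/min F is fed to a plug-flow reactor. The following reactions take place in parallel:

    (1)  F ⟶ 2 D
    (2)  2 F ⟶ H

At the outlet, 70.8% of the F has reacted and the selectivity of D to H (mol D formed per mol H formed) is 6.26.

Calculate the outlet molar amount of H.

Conversion of F: F consumed = 0.708 × 498.3 = 352.8 mol/min = 1ξ₁ + 2ξ₂.
Selectivity: 2ξ₁ / (1ξ₂) = 6.26 → ξ₁ = 3.13 ξ₂.
Substitute: (1·3.13 + 2) ξ₂ = 352.8 → ξ₂ = 68.77 mol/min, ξ₁ = 215.3 mol/min.
Outlet amounts (n = n₀ + Σ ν·ξ):
  F: 498.3 − 1(215.3) − 2(68.77) = 145.5
  D: 0 + 2(215.3) = 430.5
  H: 0 + 1(68.77) = 68.77

68.8 mol/min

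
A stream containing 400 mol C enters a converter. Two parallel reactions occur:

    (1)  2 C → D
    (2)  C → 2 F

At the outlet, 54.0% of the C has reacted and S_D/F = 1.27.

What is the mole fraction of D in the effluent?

0.261

Conversion of C: C consumed = 0.54 × 400 = 216 mol = 2ξ₁ + 1ξ₂.
Selectivity: 1ξ₁ / (2ξ₂) = 1.27 → ξ₁ = 2.54 ξ₂.
Substitute: (2·2.54 + 1) ξ₂ = 216 → ξ₂ = 35.53 mol, ξ₁ = 90.24 mol.
Outlet amounts (n = n₀ + Σ ν·ξ):
  C: 400 − 2(90.24) − 1(35.53) = 184
  D: 0 + 1(90.24) = 90.24
  F: 0 + 2(35.53) = 71.05
Total out = 345.3 mol; y_D = 90.24 / 345.3 = 0.2613.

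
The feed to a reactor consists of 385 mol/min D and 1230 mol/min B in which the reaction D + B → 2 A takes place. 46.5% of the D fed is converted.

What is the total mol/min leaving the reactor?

D reacted = 0.465 × 385 = 179 mol/min; ν_D = −1, so ξ = 179/1 = 179 mol/min.
Outlet amounts (n = n₀ + ν ξ):
  D: 385 − 1(179) = 206
  B: 1230 − 1(179) = 1051
  A: 0 + 2(179) = 358.1
Total out = 206 + 1051 + 358.1 = 1615 mol/min.

1620 mol/min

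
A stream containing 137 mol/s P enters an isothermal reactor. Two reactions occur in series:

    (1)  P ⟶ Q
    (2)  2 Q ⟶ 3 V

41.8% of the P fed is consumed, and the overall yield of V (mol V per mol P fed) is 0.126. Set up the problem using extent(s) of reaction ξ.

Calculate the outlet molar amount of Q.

Conversion of P: P consumed = 1ξ₁ = 0.418 × 137 → ξ₁ = 57.27 mol/s.
Yield of V: 3ξ₂ / 137 = 0.126 → ξ₂ = 5.754 mol/s.
Outlet amounts (n = n₀ + Σ ν·ξ):
  P: 137 − 1(57.27) = 79.73
  Q: 0 + 1(57.27) − 2(5.754) = 45.76
  V: 0 + 3(5.754) = 17.26

45.8 mol/s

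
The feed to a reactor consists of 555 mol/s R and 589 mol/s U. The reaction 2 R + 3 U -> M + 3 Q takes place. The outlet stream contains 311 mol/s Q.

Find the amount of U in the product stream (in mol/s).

278 mol/s

For Q: n = n₀ + 3ξ → 311 = 0 + 3ξ, giving ξ = 103.7 mol/s.
Outlet amounts (n = n₀ + ν ξ):
  R: 555 − 2(103.7) = 347.7
  U: 589 − 3(103.7) = 278
  M: 0 + 1(103.7) = 103.7
  Q: 0 + 3(103.7) = 311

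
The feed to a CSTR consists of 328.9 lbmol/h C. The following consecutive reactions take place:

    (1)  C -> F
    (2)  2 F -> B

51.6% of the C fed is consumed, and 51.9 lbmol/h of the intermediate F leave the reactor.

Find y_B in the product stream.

Conversion of C: C consumed = 1ξ₁ = 0.516 × 328.9 → ξ₁ = 169.7 lbmol/h.
F balance: n_F = 0 + 1ξ₁ − 2ξ₂ = 51.9 → ξ₂ = (1·169.7 − 51.9)/2 = 58.91 lbmol/h.
Outlet amounts (n = n₀ + Σ ν·ξ):
  C: 328.9 − 1(169.7) = 159.2
  F: 0 + 1(169.7) − 2(58.91) = 51.9
  B: 0 + 1(58.91) = 58.91
Total out = 270 lbmol/h; y_B = 58.91 / 270 = 0.2182.

0.218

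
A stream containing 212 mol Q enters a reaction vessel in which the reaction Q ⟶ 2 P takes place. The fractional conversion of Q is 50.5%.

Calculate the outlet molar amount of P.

214 mol

Q reacted = 0.505 × 212 = 107.1 mol; ν_Q = −1, so ξ = 107.1/1 = 107.1 mol.
Outlet amounts (n = n₀ + ν ξ):
  Q: 212 − 1(107.1) = 104.9
  P: 0 + 2(107.1) = 214.1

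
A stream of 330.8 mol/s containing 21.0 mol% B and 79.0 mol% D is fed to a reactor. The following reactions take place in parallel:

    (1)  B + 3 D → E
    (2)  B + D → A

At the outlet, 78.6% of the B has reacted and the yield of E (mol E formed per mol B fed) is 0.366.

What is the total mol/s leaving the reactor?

225 mol/s

Yield of E: 1ξ₁ / 69.47 = 0.366 → ξ₁ = 25.43 mol/s.
Conversion of B: 1ξ₁ + 1ξ₂ = 0.786 × 69.47 = 54.6 → ξ₂ = 29.18 mol/s.
Outlet amounts (n = n₀ + Σ ν·ξ):
  B: 69.47 − 1(25.43) − 1(29.18) = 14.87
  D: 261.3 − 3(25.43) − 1(29.18) = 155.9
  E: 0 + 1(25.43) = 25.43
  A: 0 + 1(29.18) = 29.18
Total out = 14.87 + 155.9 + 25.43 + 29.18 = 225.3 mol/s.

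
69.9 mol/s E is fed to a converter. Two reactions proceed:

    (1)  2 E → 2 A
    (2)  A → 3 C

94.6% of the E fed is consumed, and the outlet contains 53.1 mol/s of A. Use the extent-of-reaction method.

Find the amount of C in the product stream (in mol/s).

Conversion of E: E consumed = 2ξ₁ = 0.946 × 69.9 → ξ₁ = 33.06 mol/s.
A balance: n_A = 0 + 2ξ₁ − 1ξ₂ = 53.1 → ξ₂ = (2·33.06 − 53.1)/1 = 13.03 mol/s.
Outlet amounts (n = n₀ + Σ ν·ξ):
  E: 69.9 − 2(33.06) = 3.775
  A: 0 + 2(33.06) − 1(13.03) = 53.1
  C: 0 + 3(13.03) = 39.08

39.1 mol/s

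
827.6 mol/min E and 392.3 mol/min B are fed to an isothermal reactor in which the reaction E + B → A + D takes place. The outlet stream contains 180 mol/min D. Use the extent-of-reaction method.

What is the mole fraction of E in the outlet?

For D: n = n₀ + 1ξ → 180 = 0 + 1ξ, giving ξ = 180 mol/min.
Outlet amounts (n = n₀ + ν ξ):
  E: 827.6 − 1(180) = 647.6
  B: 392.3 − 1(180) = 212.3
  A: 0 + 1(180) = 180
  D: 0 + 1(180) = 180
Total out = 1220 mol/min; y_E = 647.6 / 1220 = 0.5309.

0.531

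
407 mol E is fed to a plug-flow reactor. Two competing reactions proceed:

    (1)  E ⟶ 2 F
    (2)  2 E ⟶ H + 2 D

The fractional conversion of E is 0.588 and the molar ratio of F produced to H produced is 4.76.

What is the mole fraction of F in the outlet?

0.44

Conversion of E: E consumed = 0.588 × 407 = 239.3 mol = 1ξ₁ + 2ξ₂.
Selectivity: 2ξ₁ / (1ξ₂) = 4.76 → ξ₁ = 2.38 ξ₂.
Substitute: (1·2.38 + 2) ξ₂ = 239.3 → ξ₂ = 54.64 mol, ξ₁ = 130 mol.
Outlet amounts (n = n₀ + Σ ν·ξ):
  E: 407 − 1(130) − 2(54.64) = 167.7
  F: 0 + 2(130) = 260.1
  H: 0 + 1(54.64) = 54.64
  D: 0 + 2(54.64) = 109.3
Total out = 591.7 mol; y_F = 260.1 / 591.7 = 0.4396.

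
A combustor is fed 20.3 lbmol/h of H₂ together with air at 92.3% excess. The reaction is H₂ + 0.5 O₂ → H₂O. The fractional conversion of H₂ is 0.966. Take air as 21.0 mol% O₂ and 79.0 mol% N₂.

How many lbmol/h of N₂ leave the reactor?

73.4 lbmol/h

Stoichiometric O₂ = 0.5 × 20.3 = 10.15 lbmol/h; O₂ fed = 10.15 × 1.923 = 19.52 lbmol/h.
N₂ fed = 19.52 × 79/21 = 73.43 lbmol/h.
Fuel reacted = 0.966 × 20.3 → ξ = 19.61 lbmol/h.
Outlet (n = n₀ + ν ξ):
  H₂: 20.3 − 1(19.61) = 0.6902
  O₂: 19.52 − 0.5(19.61) = 9.714
  N₂: 73.43 (inert)
  H₂O: 0 + 1(19.61) = 19.61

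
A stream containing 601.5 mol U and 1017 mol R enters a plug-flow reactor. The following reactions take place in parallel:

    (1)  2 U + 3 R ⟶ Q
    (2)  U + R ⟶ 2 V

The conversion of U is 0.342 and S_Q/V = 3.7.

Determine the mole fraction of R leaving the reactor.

0.58

Conversion of U: U consumed = 0.342 × 601.5 = 205.7 mol = 2ξ₁ + 1ξ₂.
Selectivity: 1ξ₁ / (2ξ₂) = 3.7 → ξ₁ = 7.4 ξ₂.
Substitute: (2·7.4 + 1) ξ₂ = 205.7 → ξ₂ = 13.02 mol, ξ₁ = 96.35 mol.
Outlet amounts (n = n₀ + Σ ν·ξ):
  U: 601.5 − 2(96.35) − 1(13.02) = 395.8
  R: 1017 − 3(96.35) − 1(13.02) = 714.9
  Q: 0 + 1(96.35) = 96.35
  V: 0 + 2(13.02) = 26.04
Total out = 1233 mol; y_R = 714.9 / 1233 = 0.5798.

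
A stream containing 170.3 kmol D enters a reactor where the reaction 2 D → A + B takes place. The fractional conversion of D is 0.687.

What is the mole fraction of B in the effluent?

D reacted = 0.687 × 170.3 = 117 kmol; ν_D = −2, so ξ = 117/2 = 58.5 kmol.
Outlet amounts (n = n₀ + ν ξ):
  D: 170.3 − 2(58.5) = 53.3
  A: 0 + 1(58.5) = 58.5
  B: 0 + 1(58.5) = 58.5
Total out = 170.3 kmol; y_B = 58.5 / 170.3 = 0.3435.

0.344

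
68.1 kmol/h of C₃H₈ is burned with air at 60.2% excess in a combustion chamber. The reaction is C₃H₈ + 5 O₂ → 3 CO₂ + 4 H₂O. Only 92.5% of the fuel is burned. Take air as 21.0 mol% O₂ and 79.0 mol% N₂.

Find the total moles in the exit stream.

Stoichiometric O₂ = 5 × 68.1 = 340.5 kmol/h; O₂ fed = 340.5 × 1.602 = 545.5 kmol/h.
N₂ fed = 545.5 × 79/21 = 2052 kmol/h.
Fuel reacted = 0.925 × 68.1 → ξ = 62.99 kmol/h.
Outlet (n = n₀ + ν ξ):
  C₃H₈: 68.1 − 1(62.99) = 5.107
  O₂: 545.5 − 5(62.99) = 230.5
  N₂: 2052 (inert)
  CO₂: 0 + 3(62.99) = 189
  H₂O: 0 + 4(62.99) = 252
Total out = 5.107 + 230.5 + 2052 + 189 + 252 = 2729 kmol/h.

2730 kmol/h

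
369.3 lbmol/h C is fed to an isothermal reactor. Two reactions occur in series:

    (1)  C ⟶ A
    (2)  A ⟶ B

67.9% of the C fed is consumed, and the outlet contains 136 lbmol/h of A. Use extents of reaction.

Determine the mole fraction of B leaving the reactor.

0.311

Conversion of C: C consumed = 1ξ₁ = 0.679 × 369.3 → ξ₁ = 250.8 lbmol/h.
A balance: n_A = 0 + 1ξ₁ − 1ξ₂ = 136 → ξ₂ = (1·250.8 − 136)/1 = 114.8 lbmol/h.
Outlet amounts (n = n₀ + Σ ν·ξ):
  C: 369.3 − 1(250.8) = 118.5
  A: 0 + 1(250.8) − 1(114.8) = 136
  B: 0 + 1(114.8) = 114.8
Total out = 369.3 lbmol/h; y_B = 114.8 / 369.3 = 0.3107.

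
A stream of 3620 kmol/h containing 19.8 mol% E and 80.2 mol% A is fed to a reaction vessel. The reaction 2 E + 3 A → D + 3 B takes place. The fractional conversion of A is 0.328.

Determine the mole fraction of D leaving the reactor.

0.0961

A reacted = 0.328 × 2903 = 952.3 kmol/h; ν_A = −3, so ξ = 952.3/3 = 317.4 kmol/h.
Outlet amounts (n = n₀ + ν ξ):
  E: 716.8 − 2(317.4) = 81.92
  A: 2903 − 3(317.4) = 1951
  D: 0 + 1(317.4) = 317.4
  B: 0 + 3(317.4) = 952.3
Total out = 3303 kmol/h; y_D = 317.4 / 3303 = 0.09611.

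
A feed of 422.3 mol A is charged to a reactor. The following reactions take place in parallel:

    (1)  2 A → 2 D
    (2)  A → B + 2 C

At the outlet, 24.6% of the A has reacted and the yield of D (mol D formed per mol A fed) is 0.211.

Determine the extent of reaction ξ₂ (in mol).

Yield of D: 2ξ₁ / 422.3 = 0.211 → ξ₁ = 44.55 mol.
Conversion of A: 2ξ₁ + 1ξ₂ = 0.246 × 422.3 = 103.9 → ξ₂ = 14.78 mol.
Outlet amounts (n = n₀ + Σ ν·ξ):
  A: 422.3 − 2(44.55) − 1(14.78) = 318.4
  D: 0 + 2(44.55) = 89.11
  B: 0 + 1(14.78) = 14.78
  C: 0 + 2(14.78) = 29.56

ξ₂ = 14.8 mol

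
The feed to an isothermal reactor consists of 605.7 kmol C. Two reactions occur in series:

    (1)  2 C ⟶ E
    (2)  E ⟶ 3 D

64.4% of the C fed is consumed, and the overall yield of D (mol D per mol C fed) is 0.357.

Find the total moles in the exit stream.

Conversion of C: C consumed = 2ξ₁ = 0.644 × 605.7 → ξ₁ = 195 kmol.
Yield of D: 3ξ₂ / 605.7 = 0.357 → ξ₂ = 72.08 kmol.
Outlet amounts (n = n₀ + Σ ν·ξ):
  C: 605.7 − 2(195) = 215.6
  E: 0 + 1(195) − 1(72.08) = 123
  D: 0 + 3(72.08) = 216.2
Total out = 215.6 + 123 + 216.2 = 554.8 kmol.

555 kmol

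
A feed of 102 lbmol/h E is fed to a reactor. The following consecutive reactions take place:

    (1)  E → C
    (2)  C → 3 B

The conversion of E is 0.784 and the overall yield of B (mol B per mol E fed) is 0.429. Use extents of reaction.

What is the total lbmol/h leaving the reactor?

Conversion of E: E consumed = 1ξ₁ = 0.784 × 102 → ξ₁ = 79.97 lbmol/h.
Yield of B: 3ξ₂ / 102 = 0.429 → ξ₂ = 14.59 lbmol/h.
Outlet amounts (n = n₀ + Σ ν·ξ):
  E: 102 − 1(79.97) = 22.03
  C: 0 + 1(79.97) − 1(14.59) = 65.38
  B: 0 + 3(14.59) = 43.76
Total out = 22.03 + 65.38 + 43.76 = 131.2 lbmol/h.

131 lbmol/h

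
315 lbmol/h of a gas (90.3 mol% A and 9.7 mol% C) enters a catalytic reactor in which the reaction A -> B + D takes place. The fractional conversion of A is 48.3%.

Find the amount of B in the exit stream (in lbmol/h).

137 lbmol/h

A reacted = 0.483 × 284.4 = 137.4 lbmol/h; ν_A = −1, so ξ = 137.4/1 = 137.4 lbmol/h.
Outlet amounts (n = n₀ + ν ξ):
  A: 284.4 − 1(137.4) = 147.1
  B: 0 + 1(137.4) = 137.4
  D: 0 + 1(137.4) = 137.4
  C: 30.55 (inert)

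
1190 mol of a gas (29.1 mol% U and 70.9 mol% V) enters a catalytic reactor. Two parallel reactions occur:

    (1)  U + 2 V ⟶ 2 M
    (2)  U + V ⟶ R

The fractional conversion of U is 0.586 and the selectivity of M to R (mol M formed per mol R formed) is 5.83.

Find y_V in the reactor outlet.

0.496

Conversion of U: U consumed = 0.586 × 346.3 = 202.9 mol = 1ξ₁ + 1ξ₂.
Selectivity: 2ξ₁ / (1ξ₂) = 5.83 → ξ₁ = 2.915 ξ₂.
Substitute: (1·2.915 + 1) ξ₂ = 202.9 → ξ₂ = 51.83 mol, ξ₁ = 151.1 mol.
Outlet amounts (n = n₀ + Σ ν·ξ):
  U: 346.3 − 1(151.1) − 1(51.83) = 143.4
  V: 843.7 − 2(151.1) − 1(51.83) = 489.7
  M: 0 + 2(151.1) = 302.2
  R: 0 + 1(51.83) = 51.83
Total out = 987.1 mol; y_V = 489.7 / 987.1 = 0.4961.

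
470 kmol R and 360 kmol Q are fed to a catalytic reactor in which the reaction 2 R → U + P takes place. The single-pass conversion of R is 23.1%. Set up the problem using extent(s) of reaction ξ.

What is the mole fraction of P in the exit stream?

0.0654

R reacted = 0.231 × 470 = 108.6 kmol; ν_R = −2, so ξ = 108.6/2 = 54.29 kmol.
Outlet amounts (n = n₀ + ν ξ):
  R: 470 − 2(54.29) = 361.4
  U: 0 + 1(54.29) = 54.29
  P: 0 + 1(54.29) = 54.29
  Q: 360 (inert)
Total out = 830 kmol; y_P = 54.29 / 830 = 0.0654.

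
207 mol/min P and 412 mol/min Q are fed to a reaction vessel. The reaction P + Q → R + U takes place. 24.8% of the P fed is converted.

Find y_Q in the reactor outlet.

0.583

P reacted = 0.248 × 207 = 51.34 mol/min; ν_P = −1, so ξ = 51.34/1 = 51.34 mol/min.
Outlet amounts (n = n₀ + ν ξ):
  P: 207 − 1(51.34) = 155.7
  Q: 412 − 1(51.34) = 360.7
  R: 0 + 1(51.34) = 51.34
  U: 0 + 1(51.34) = 51.34
Total out = 619 mol/min; y_Q = 360.7 / 619 = 0.5827.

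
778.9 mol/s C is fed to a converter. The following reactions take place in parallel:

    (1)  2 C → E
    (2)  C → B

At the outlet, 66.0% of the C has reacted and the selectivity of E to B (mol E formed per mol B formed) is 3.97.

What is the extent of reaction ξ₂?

Conversion of C: C consumed = 0.66 × 778.9 = 514.1 mol/s = 2ξ₁ + 1ξ₂.
Selectivity: 1ξ₁ / (1ξ₂) = 3.97 → ξ₁ = 3.97 ξ₂.
Substitute: (2·3.97 + 1) ξ₂ = 514.1 → ξ₂ = 57.5 mol/s, ξ₁ = 228.3 mol/s.
Outlet amounts (n = n₀ + Σ ν·ξ):
  C: 778.9 − 2(228.3) − 1(57.5) = 264.8
  E: 0 + 1(228.3) = 228.3
  B: 0 + 1(57.5) = 57.5

ξ₂ = 57.5 mol/s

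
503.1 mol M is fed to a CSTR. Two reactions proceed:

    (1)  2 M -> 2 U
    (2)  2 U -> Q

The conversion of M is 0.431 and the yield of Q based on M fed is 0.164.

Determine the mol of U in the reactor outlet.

51.8 mol

Conversion of M: M consumed = 2ξ₁ = 0.431 × 503.1 → ξ₁ = 108.4 mol.
Yield of Q: 1ξ₂ / 503.1 = 0.164 → ξ₂ = 82.51 mol.
Outlet amounts (n = n₀ + Σ ν·ξ):
  M: 503.1 − 2(108.4) = 286.3
  U: 0 + 2(108.4) − 2(82.51) = 51.82
  Q: 0 + 1(82.51) = 82.51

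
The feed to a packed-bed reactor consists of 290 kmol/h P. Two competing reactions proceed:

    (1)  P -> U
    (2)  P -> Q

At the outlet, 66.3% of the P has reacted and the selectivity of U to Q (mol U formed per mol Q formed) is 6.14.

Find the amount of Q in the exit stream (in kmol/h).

Conversion of P: P consumed = 0.663 × 290 = 192.3 kmol/h = 1ξ₁ + 1ξ₂.
Selectivity: 1ξ₁ / (1ξ₂) = 6.14 → ξ₁ = 6.14 ξ₂.
Substitute: (1·6.14 + 1) ξ₂ = 192.3 → ξ₂ = 26.93 kmol/h, ξ₁ = 165.3 kmol/h.
Outlet amounts (n = n₀ + Σ ν·ξ):
  P: 290 − 1(165.3) − 1(26.93) = 97.73
  U: 0 + 1(165.3) = 165.3
  Q: 0 + 1(26.93) = 26.93

26.9 kmol/h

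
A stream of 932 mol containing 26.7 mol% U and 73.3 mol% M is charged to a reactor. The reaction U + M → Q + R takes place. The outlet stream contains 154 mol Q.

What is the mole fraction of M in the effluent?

For Q: n = n₀ + 1ξ → 154 = 0 + 1ξ, giving ξ = 154 mol.
Outlet amounts (n = n₀ + ν ξ):
  U: 248.8 − 1(154) = 94.84
  M: 683.2 − 1(154) = 529.2
  Q: 0 + 1(154) = 154
  R: 0 + 1(154) = 154
Total out = 932 mol; y_M = 529.2 / 932 = 0.5678.

0.568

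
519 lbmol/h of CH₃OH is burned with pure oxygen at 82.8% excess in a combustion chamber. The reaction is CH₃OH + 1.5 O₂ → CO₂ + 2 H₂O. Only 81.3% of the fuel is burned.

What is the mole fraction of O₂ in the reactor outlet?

Stoichiometric O₂ = 1.5 × 519 = 778.5 lbmol/h; O₂ fed = 778.5 × 1.828 = 1423 lbmol/h.
Fuel reacted = 0.813 × 519 → ξ = 421.9 lbmol/h.
Outlet (n = n₀ + ν ξ):
  CH₃OH: 519 − 1(421.9) = 97.05
  O₂: 1423 − 1.5(421.9) = 790.2
  CO₂: 0 + 1(421.9) = 421.9
  H₂O: 0 + 2(421.9) = 843.9
Total out = 2153 lbmol/h; y_O₂ = 790.2 / 2153 = 0.367.

0.367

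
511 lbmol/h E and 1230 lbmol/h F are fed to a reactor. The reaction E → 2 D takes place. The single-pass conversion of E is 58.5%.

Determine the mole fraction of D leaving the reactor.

E reacted = 0.585 × 511 = 298.9 lbmol/h; ν_E = −1, so ξ = 298.9/1 = 298.9 lbmol/h.
Outlet amounts (n = n₀ + ν ξ):
  E: 511 − 1(298.9) = 212.1
  D: 0 + 2(298.9) = 597.9
  F: 1230 (inert)
Total out = 2040 lbmol/h; y_D = 597.9 / 2040 = 0.2931.

0.293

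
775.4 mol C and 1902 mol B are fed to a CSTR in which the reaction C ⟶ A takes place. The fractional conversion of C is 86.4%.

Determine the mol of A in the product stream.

670 mol

C reacted = 0.864 × 775.4 = 669.9 mol; ν_C = −1, so ξ = 669.9/1 = 669.9 mol.
Outlet amounts (n = n₀ + ν ξ):
  C: 775.4 − 1(669.9) = 105.5
  A: 0 + 1(669.9) = 669.9
  B: 1902 (inert)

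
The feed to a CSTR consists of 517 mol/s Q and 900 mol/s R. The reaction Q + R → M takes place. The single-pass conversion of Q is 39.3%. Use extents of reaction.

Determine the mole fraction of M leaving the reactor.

0.167

Q reacted = 0.393 × 517 = 203.2 mol/s; ν_Q = −1, so ξ = 203.2/1 = 203.2 mol/s.
Outlet amounts (n = n₀ + ν ξ):
  Q: 517 − 1(203.2) = 313.8
  R: 900 − 1(203.2) = 696.8
  M: 0 + 1(203.2) = 203.2
Total out = 1214 mol/s; y_M = 203.2 / 1214 = 0.1674.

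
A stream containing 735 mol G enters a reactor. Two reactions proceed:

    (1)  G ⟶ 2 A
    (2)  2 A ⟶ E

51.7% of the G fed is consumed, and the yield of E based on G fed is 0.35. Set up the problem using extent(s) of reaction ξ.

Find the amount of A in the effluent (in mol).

245 mol

Conversion of G: G consumed = 1ξ₁ = 0.517 × 735 → ξ₁ = 380 mol.
Yield of E: 1ξ₂ / 735 = 0.35 → ξ₂ = 257.2 mol.
Outlet amounts (n = n₀ + Σ ν·ξ):
  G: 735 − 1(380) = 355
  A: 0 + 2(380) − 2(257.2) = 245.5
  E: 0 + 1(257.2) = 257.2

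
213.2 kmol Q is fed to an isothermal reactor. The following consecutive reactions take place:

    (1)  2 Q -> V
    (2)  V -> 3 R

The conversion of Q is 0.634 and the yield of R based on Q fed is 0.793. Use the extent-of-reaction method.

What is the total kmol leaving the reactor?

258 kmol

Conversion of Q: Q consumed = 2ξ₁ = 0.634 × 213.2 → ξ₁ = 67.58 kmol.
Yield of R: 3ξ₂ / 213.2 = 0.793 → ξ₂ = 56.36 kmol.
Outlet amounts (n = n₀ + Σ ν·ξ):
  Q: 213.2 − 2(67.58) = 78.03
  V: 0 + 1(67.58) − 1(56.36) = 11.23
  R: 0 + 3(56.36) = 169.1
Total out = 78.03 + 11.23 + 169.1 = 258.3 kmol.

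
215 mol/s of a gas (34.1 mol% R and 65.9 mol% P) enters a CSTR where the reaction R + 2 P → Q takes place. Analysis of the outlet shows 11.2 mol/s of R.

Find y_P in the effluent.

0.192

For R: n = n₀ − 1ξ → 11.2 = 73.31 − 1ξ, giving ξ = 62.11 mol/s.
Outlet amounts (n = n₀ + ν ξ):
  R: 73.31 − 1(62.11) = 11.2
  P: 141.7 − 2(62.11) = 17.46
  Q: 0 + 1(62.11) = 62.11
Total out = 90.77 mol/s; y_P = 17.46 / 90.77 = 0.1923.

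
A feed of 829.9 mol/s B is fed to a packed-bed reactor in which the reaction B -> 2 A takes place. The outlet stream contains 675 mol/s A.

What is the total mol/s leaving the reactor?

1170 mol/s

For A: n = n₀ + 2ξ → 675 = 0 + 2ξ, giving ξ = 337.5 mol/s.
Outlet amounts (n = n₀ + ν ξ):
  B: 829.9 − 1(337.5) = 492.4
  A: 0 + 2(337.5) = 675
Total out = 492.4 + 675 = 1167 mol/s.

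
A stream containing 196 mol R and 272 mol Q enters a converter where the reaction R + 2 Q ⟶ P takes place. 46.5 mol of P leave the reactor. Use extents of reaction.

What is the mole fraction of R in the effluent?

0.399

For P: n = n₀ + 1ξ → 46.5 = 0 + 1ξ, giving ξ = 46.5 mol.
Outlet amounts (n = n₀ + ν ξ):
  R: 196 − 1(46.5) = 149.5
  Q: 272 − 2(46.5) = 179
  P: 0 + 1(46.5) = 46.5
Total out = 375 mol; y_R = 149.5 / 375 = 0.3987.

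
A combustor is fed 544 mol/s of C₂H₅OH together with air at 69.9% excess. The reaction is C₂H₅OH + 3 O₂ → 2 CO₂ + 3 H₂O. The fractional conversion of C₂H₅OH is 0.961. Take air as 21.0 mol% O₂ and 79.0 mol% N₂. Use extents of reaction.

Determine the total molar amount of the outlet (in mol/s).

14300 mol/s

Stoichiometric O₂ = 3 × 544 = 1632 mol/s; O₂ fed = 1632 × 1.699 = 2773 mol/s.
N₂ fed = 2773 × 79/21 = 10430 mol/s.
Fuel reacted = 0.961 × 544 → ξ = 522.8 mol/s.
Outlet (n = n₀ + ν ξ):
  C₂H₅OH: 544 − 1(522.8) = 21.22
  O₂: 2773 − 3(522.8) = 1204
  N₂: 10430 (inert)
  CO₂: 0 + 2(522.8) = 1046
  H₂O: 0 + 3(522.8) = 1568
Total out = 21.22 + 1204 + 10430 + 1046 + 1568 = 14270 mol/s.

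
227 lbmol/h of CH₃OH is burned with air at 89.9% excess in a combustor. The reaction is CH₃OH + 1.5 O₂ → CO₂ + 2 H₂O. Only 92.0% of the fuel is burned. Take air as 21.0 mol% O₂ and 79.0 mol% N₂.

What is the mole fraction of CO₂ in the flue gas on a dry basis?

0.0698

Stoichiometric O₂ = 1.5 × 227 = 340.5 lbmol/h; O₂ fed = 340.5 × 1.899 = 646.6 lbmol/h.
N₂ fed = 646.6 × 79/21 = 2432 lbmol/h.
Fuel reacted = 0.92 × 227 → ξ = 208.8 lbmol/h.
Outlet (n = n₀ + ν ξ):
  CH₃OH: 227 − 1(208.8) = 18.16
  O₂: 646.6 − 1.5(208.8) = 333.3
  N₂: 2432 (inert)
  CO₂: 0 + 1(208.8) = 208.8
  H₂O: 0 + 2(208.8) = 417.7
Dry total = 2993 lbmol/h; y_CO₂ (dry) = 208.8 / 2993 = 0.06978.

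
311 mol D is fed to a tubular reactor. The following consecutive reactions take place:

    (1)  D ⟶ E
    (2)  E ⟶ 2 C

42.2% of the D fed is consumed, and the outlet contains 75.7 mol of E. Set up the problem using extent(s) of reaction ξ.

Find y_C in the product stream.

0.303

Conversion of D: D consumed = 1ξ₁ = 0.422 × 311 → ξ₁ = 131.2 mol.
E balance: n_E = 0 + 1ξ₁ − 1ξ₂ = 75.7 → ξ₂ = (1·131.2 − 75.7)/1 = 55.54 mol.
Outlet amounts (n = n₀ + Σ ν·ξ):
  D: 311 − 1(131.2) = 179.8
  E: 0 + 1(131.2) − 1(55.54) = 75.7
  C: 0 + 2(55.54) = 111.1
Total out = 366.5 mol; y_C = 111.1 / 366.5 = 0.3031.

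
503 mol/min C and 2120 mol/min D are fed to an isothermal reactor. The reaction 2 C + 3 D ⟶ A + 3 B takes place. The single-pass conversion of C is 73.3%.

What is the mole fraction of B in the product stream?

0.227

C reacted = 0.733 × 503 = 368.7 mol/min; ν_C = −2, so ξ = 368.7/2 = 184.3 mol/min.
Outlet amounts (n = n₀ + ν ξ):
  C: 503 − 2(184.3) = 134.3
  D: 2120 − 3(184.3) = 1567
  A: 0 + 1(184.3) = 184.3
  B: 0 + 3(184.3) = 553
Total out = 2439 mol/min; y_B = 553 / 2439 = 0.2268.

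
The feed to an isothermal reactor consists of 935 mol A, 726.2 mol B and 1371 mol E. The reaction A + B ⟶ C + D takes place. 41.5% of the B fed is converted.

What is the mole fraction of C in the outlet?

0.0994

B reacted = 0.415 × 726.2 = 301.4 mol; ν_B = −1, so ξ = 301.4/1 = 301.4 mol.
Outlet amounts (n = n₀ + ν ξ):
  A: 935 − 1(301.4) = 633.6
  B: 726.2 − 1(301.4) = 424.8
  C: 0 + 1(301.4) = 301.4
  D: 0 + 1(301.4) = 301.4
  E: 1371 (inert)
Total out = 3032 mol; y_C = 301.4 / 3032 = 0.09939.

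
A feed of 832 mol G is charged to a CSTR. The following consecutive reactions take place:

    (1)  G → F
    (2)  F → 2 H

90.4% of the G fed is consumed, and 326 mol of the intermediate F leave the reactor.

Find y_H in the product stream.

0.677

Conversion of G: G consumed = 1ξ₁ = 0.904 × 832 → ξ₁ = 752.1 mol.
F balance: n_F = 0 + 1ξ₁ − 1ξ₂ = 326 → ξ₂ = (1·752.1 − 326)/1 = 426.1 mol.
Outlet amounts (n = n₀ + Σ ν·ξ):
  G: 832 − 1(752.1) = 79.87
  F: 0 + 1(752.1) − 1(426.1) = 326
  H: 0 + 2(426.1) = 852.3
Total out = 1258 mol; y_H = 852.3 / 1258 = 0.6774.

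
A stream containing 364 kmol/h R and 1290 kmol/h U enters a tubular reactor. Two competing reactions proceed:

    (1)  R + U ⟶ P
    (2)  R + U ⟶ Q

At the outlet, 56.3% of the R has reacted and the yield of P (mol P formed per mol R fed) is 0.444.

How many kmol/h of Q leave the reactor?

43.3 kmol/h

Yield of P: 1ξ₁ / 364 = 0.444 → ξ₁ = 161.6 kmol/h.
Conversion of R: 1ξ₁ + 1ξ₂ = 0.563 × 364 = 204.9 → ξ₂ = 43.32 kmol/h.
Outlet amounts (n = n₀ + Σ ν·ξ):
  R: 364 − 1(161.6) − 1(43.32) = 159.1
  U: 1290 − 1(161.6) − 1(43.32) = 1085
  P: 0 + 1(161.6) = 161.6
  Q: 0 + 1(43.32) = 43.32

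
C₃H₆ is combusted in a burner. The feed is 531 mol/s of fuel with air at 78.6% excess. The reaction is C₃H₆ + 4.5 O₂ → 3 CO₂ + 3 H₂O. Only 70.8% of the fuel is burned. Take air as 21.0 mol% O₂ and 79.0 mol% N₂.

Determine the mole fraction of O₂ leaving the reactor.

0.122

Stoichiometric O₂ = 4.5 × 531 = 2390 mol/s; O₂ fed = 2390 × 1.786 = 4268 mol/s.
N₂ fed = 4268 × 79/21 = 16050 mol/s.
Fuel reacted = 0.708 × 531 → ξ = 375.9 mol/s.
Outlet (n = n₀ + ν ξ):
  C₃H₆: 531 − 1(375.9) = 155.1
  O₂: 4268 − 4.5(375.9) = 2576
  N₂: 16050 (inert)
  CO₂: 0 + 3(375.9) = 1128
  H₂O: 0 + 3(375.9) = 1128
Total out = 21040 mol/s; y_O₂ = 2576 / 21040 = 0.1224.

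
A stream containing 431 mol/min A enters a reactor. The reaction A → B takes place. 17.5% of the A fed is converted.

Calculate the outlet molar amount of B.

A reacted = 0.175 × 431 = 75.42 mol/min; ν_A = −1, so ξ = 75.42/1 = 75.42 mol/min.
Outlet amounts (n = n₀ + ν ξ):
  A: 431 − 1(75.42) = 355.6
  B: 0 + 1(75.42) = 75.42

75.4 mol/min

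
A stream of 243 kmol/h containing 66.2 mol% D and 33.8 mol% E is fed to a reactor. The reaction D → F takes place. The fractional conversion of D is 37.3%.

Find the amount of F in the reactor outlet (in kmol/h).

60 kmol/h

D reacted = 0.373 × 160.9 = 60 kmol/h; ν_D = −1, so ξ = 60/1 = 60 kmol/h.
Outlet amounts (n = n₀ + ν ξ):
  D: 160.9 − 1(60) = 100.9
  F: 0 + 1(60) = 60
  E: 82.13 (inert)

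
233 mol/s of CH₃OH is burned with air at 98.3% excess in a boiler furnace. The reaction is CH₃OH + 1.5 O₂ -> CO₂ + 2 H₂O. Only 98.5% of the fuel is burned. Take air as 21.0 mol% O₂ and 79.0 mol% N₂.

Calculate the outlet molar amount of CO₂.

Stoichiometric O₂ = 1.5 × 233 = 349.5 mol/s; O₂ fed = 349.5 × 1.983 = 693.1 mol/s.
N₂ fed = 693.1 × 79/21 = 2607 mol/s.
Fuel reacted = 0.985 × 233 → ξ = 229.5 mol/s.
Outlet (n = n₀ + ν ξ):
  CH₃OH: 233 − 1(229.5) = 3.495
  O₂: 693.1 − 1.5(229.5) = 348.8
  N₂: 2607 (inert)
  CO₂: 0 + 1(229.5) = 229.5
  H₂O: 0 + 2(229.5) = 459

230 mol/s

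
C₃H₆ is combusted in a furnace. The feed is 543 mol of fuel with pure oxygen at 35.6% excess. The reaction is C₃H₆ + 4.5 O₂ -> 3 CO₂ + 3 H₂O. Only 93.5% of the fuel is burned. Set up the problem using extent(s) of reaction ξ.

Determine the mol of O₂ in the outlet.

1030 mol

Stoichiometric O₂ = 4.5 × 543 = 2444 mol; O₂ fed = 2444 × 1.356 = 3313 mol.
Fuel reacted = 0.935 × 543 → ξ = 507.7 mol.
Outlet (n = n₀ + ν ξ):
  C₃H₆: 543 − 1(507.7) = 35.29
  O₂: 3313 − 4.5(507.7) = 1029
  CO₂: 0 + 3(507.7) = 1523
  H₂O: 0 + 3(507.7) = 1523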